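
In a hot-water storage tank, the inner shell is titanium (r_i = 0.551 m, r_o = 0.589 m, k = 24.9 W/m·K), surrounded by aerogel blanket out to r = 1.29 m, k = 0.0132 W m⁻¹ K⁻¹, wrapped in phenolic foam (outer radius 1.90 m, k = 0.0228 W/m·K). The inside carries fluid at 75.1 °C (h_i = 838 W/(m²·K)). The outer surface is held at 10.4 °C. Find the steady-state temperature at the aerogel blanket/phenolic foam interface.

Resistance network (inner→outer):
  R_conv,in = 1/(4πr²h) = 1/(4π·0.551²·838) = 3.128×10^-4 K/W
  R_titanium = (1/0.551 − 1/0.589)/(4πk) = 0.1171/(4π·24.9) = 3.742×10^-4 K/W
  R_aerogel blanket = (1/0.589 − 1/1.29)/(4πk) = 0.9226/(4π·0.0132) = 5.562 K/W
  R_phenolic foam = (1/1.29 − 1/1.90)/(4πk) = 0.2489/(4π·0.0228) = 0.8686 K/W
ΣR = 3.128×10^-4 + 3.742×10^-4 + 5.562 + 0.8686 = 6.431 K/W
Q = ΔT/ΣR = (75.1 °C − 10.4 °C)/6.431 = 10.06 W
From the inner boundary to the aerogel blanket/phenolic foam interface, ΣR_partial = 5.563 K/W.
T_interface = T_in − Q·ΣR_partial = 75.1 °C − (10.06)(5.563) = 19.1 °C

T = 19.1 °C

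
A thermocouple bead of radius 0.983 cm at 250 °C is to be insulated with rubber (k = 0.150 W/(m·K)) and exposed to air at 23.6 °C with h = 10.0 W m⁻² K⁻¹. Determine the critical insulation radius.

r_cr = 3.00 cm

For a sphere, r_cr = 2k_ins/h = 2·0.150/10.0 = 0.0300 m = 3.00 cm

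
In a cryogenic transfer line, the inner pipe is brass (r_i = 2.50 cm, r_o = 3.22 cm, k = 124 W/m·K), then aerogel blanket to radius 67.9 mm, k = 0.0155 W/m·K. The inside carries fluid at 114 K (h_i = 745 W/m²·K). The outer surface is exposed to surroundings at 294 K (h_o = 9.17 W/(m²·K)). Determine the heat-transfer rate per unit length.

Resistance network (inner→outer):
  R'_conv,in = 1/(2πr h) = 1/(2π·0.0250·745) = 0.008545 m·K/W
  R'_brass = ln(0.0322/0.0250)/(2πk) = 0.2531/(2π·124) = 3.248×10^-4 m·K/W
  R'_aerogel blanket = ln(0.0679/0.0322)/(2πk) = 0.7461/(2π·0.0155) = 7.661 m·K/W
  R'_conv,out = 1/(2πr h) = 1/(2π·0.0679·9.17) = 0.2556 m·K/W
ΣR = 0.008545 + 3.248×10^-4 + 7.661 + 0.2556 = 7.925 m·K/W
Q' = ΔT/ΣR = (114 K − 294 K)/7.925 = -22.7 W/m
(Negative Q' ⇒ heat flows inward; heat gain = 22.7 W/m.)

Q' = 22.7 W/m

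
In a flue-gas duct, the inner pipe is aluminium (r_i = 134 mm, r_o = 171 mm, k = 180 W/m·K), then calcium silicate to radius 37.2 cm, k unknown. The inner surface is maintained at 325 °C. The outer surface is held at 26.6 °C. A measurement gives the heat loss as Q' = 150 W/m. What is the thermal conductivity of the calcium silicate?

k = 0.0622 W/m·K

ΣR = ΔT/Q' = |325 − 26.6|/150 = 1.989 m·K/W
Known resistances:
  R'_aluminium = ln(0.171/0.134)/(2πk) = 0.2438/(2π·180) = 2.156×10^-4 m·K/W
R_calcium silicate = ΣR − ΣR_known = 1.989 − 2.156×10^-4 = 1.989 m·K/W
ln(r₂/r₁)/(2πk) = 1.989 ⇒ k = 0.7772/(2π·1.989) = 0.0622 W/m·K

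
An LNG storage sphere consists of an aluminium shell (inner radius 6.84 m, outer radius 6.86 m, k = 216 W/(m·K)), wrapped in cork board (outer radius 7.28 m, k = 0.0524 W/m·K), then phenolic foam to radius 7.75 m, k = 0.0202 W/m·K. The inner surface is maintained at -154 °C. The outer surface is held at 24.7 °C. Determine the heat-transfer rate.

Series thermal resistances, inner to outer:
  R_aluminium = (1/6.84 − 1/6.86)/(4πk) = 4.262×10^-4/(4π·216) = 1.570×10^-7 K/W
  R_cork board = (1/6.86 − 1/7.28)/(4πk) = 0.008410/(4π·0.0524) = 0.01277 K/W
  R_phenolic foam = (1/7.28 − 1/7.75)/(4πk) = 0.008330/(4π·0.0202) = 0.03282 K/W
ΣR = 1.570×10^-7 + 0.01277 + 0.03282 = 0.04559 K/W
Q = ΔT/ΣR = (-154 °C − 24.7 °C)/0.04559 = -3920 W
(Negative Q ⇒ heat flows inward; heat gain = 3920 W.)

Q = 3.92 kW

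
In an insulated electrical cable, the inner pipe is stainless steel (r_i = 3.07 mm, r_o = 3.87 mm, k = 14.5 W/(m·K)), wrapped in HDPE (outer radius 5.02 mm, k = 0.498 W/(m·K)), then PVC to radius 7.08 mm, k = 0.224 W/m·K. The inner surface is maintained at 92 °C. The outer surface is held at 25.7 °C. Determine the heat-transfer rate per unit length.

Q' = 201 W/m

Treat each layer as a resistance in series:
  R'_stainless steel = ln(0.00387/0.00307)/(2πk) = 0.2316/(2π·14.5) = 0.002542 m·K/W
  R'_HDPE = ln(0.00502/0.00387)/(2πk) = 0.2602/(2π·0.498) = 0.08315 m·K/W
  R'_PVC = ln(0.00708/0.00502)/(2πk) = 0.3438/(2π·0.224) = 0.2443 m·K/W
ΣR = 0.002542 + 0.08315 + 0.2443 = 0.3300 m·K/W
Q' = ΔT/ΣR = (92 °C − 25.7 °C)/0.3300 = 201 W/m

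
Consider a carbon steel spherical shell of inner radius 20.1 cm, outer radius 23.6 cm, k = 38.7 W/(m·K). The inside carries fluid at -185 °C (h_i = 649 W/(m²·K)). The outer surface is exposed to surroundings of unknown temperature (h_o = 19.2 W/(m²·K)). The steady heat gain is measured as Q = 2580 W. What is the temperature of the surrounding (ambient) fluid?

T_out = 18.7 °C

Series resistances:
  R_conv,in = 1/(4πr²h) = 1/(4π·0.201²·649) = 0.003035 K/W
  R_carbon steel = (1/0.201 − 1/0.236)/(4πk) = 0.7378/(4π·38.7) = 0.001517 K/W
  R_conv,out = 1/(4πr²h) = 1/(4π·0.236²·19.2) = 0.07442 K/W
ΣR = 0.07897 K/W
ΔT = Q·ΣR = 2580 × 0.07897 = 203.7 K
Heat flows inward, so T_out = T_in + ΔT = -185 + 203.7 = 18.7 °C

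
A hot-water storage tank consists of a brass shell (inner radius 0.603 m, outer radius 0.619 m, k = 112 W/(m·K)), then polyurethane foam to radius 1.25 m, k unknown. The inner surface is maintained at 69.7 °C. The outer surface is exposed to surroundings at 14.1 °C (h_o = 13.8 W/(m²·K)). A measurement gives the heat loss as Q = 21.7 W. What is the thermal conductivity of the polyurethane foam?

k = 0.0254 W/m·K

ΣR = ΔT/Q = |69.7 − 14.1|/21.7 = 2.562 K/W
Known resistances:
  R_brass = (1/0.603 − 1/0.619)/(4πk) = 0.04287/(4π·112) = 3.046×10^-5 K/W
  R_conv,out = 1/(4πr²h) = 1/(4π·1.25²·13.8) = 0.003691 K/W
R_polyurethane foam = ΣR − ΣR_known = 2.562 − 0.003721 = 2.558 K/W
(1/r₁−1/r₂)/(4πk) = 2.558 ⇒ k = 0.8155/(4π·2.558) = 0.0254 W/m·K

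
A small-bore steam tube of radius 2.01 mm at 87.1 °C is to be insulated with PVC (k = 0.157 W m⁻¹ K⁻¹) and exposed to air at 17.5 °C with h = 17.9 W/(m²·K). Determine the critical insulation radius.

For a cylinder, r_cr = k_ins/h = 0.157/17.9 = 0.00877 m = 0.877 cm

r_cr = 0.877 cm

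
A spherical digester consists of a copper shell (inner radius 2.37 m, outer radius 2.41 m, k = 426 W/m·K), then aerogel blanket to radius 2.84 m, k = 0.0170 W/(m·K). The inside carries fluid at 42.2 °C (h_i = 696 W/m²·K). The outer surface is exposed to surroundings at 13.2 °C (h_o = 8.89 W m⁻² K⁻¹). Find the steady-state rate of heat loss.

Q = 98.2 W

Resistance network (inner→outer):
  R_conv,in = 1/(4πr²h) = 1/(4π·2.37²·696) = 2.036×10^-5 K/W
  R_copper = (1/2.37 − 1/2.41)/(4πk) = 0.007003/(4π·426) = 1.308×10^-6 K/W
  R_aerogel blanket = (1/2.41 − 1/2.84)/(4πk) = 0.06283/(4π·0.0170) = 0.2941 K/W
  R_conv,out = 1/(4πr²h) = 1/(4π·2.84²·8.89) = 0.001110 K/W
ΣR = 2.036×10^-5 + 1.308×10^-6 + 0.2941 + 0.001110 = 0.2952 K/W
Q = ΔT/ΣR = (42.2 °C − 13.2 °C)/0.2952 = 98.2 W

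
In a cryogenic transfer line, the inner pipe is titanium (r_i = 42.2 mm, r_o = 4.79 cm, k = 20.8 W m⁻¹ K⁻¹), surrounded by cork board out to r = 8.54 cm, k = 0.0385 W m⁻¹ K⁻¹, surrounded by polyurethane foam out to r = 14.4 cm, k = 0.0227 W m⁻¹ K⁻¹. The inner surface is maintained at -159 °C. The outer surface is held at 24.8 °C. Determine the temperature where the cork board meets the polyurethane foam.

Series thermal resistances, inner to outer:
  R'_titanium = ln(0.0479/0.0422)/(2πk) = 0.1267/(2π·20.8) = 9.694×10^-4 m·K/W
  R'_cork board = ln(0.0854/0.0479)/(2πk) = 0.5782/(2π·0.0385) = 2.390 m·K/W
  R'_polyurethane foam = ln(0.144/0.0854)/(2πk) = 0.5225/(2π·0.0227) = 3.663 m·K/W
ΣR = 9.694×10^-4 + 2.390 + 3.663 = 6.054 m·K/W
Q' = ΔT/ΣR = (-159 °C − 24.8 °C)/6.054 = -30.36 W/m
From the inner boundary to the cork board/polyurethane foam interface, ΣR_partial = 2.391 m·K/W.
T_interface = T_in − Q'·ΣR_partial = -159 °C − (-30.36)(2.391) = -86.4 °C

T = -86.4 °C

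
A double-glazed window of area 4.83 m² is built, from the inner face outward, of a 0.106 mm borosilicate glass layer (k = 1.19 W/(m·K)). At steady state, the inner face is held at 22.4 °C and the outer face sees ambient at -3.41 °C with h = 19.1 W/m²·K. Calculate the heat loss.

Treat each layer as a resistance in series:
  R_borosilicate glass = L/(kA) = 1.06×10^-4/(1.19·4.83) = 1.844×10^-5 K/W
  R_conv,out = 1/(hA) = 1/(19.1·4.83) = 0.01084 K/W
ΣR = 1.844×10^-5 + 0.01084 = 0.01086 K/W
Q = ΔT/ΣR = (22.4 °C − -3.41 °C)/0.01086 = 2380 W

Q = 2380 W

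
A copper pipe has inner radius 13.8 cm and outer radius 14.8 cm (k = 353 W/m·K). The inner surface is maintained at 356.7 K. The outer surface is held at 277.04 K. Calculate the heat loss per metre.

Q' = 2530 kW/m

Q' = 2πk·ΔT/ln(r₂/r₁) = 2π × 353 × 79.66 / ln(0.148/0.138) = 2.53×10^6 W/m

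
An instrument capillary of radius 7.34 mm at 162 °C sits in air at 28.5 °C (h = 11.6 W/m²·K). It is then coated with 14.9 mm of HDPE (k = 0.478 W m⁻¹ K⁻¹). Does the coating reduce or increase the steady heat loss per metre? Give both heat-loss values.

increases: 71.4 → 135 W/m

Critical radius for a cylinder: r_cr = k/h = 0.0412 m = 4.12 cm.
Outer radius after coating: r₂ = 0.00734 + 0.0149 = 0.02224 m.
Since r₁ < r_cr and r₂ ≤ r_cr, the coating moves toward the maximum at r_cr — heat loss rises.
Bare: R = 1/(2πr₁h) = 1.869 m·K/W; Q = 133.5/1.869 = 71.4 W/m.
Coated: R = R_cond + R_conv = 0.9860 m·K/W; Q = 133.5/0.9860 = 135 W/m.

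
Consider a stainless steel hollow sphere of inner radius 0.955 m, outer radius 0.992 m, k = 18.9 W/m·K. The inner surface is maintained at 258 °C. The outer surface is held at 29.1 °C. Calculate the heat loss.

Q = 1390 kW

Q = 4πk·ΔT/(1/r₁ − 1/r₂) = 4π × 18.9 × 228.9 / (1/0.955 − 1/0.992) = 1.39×10^6 W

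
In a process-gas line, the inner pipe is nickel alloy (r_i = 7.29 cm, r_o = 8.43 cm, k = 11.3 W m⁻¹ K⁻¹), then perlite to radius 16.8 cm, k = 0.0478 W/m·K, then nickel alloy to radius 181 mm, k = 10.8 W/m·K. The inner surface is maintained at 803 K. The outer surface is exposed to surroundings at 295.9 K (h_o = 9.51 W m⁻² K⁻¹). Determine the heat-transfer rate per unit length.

Q' = 212 W/m

Treat each layer as a resistance in series:
  R'_nickel alloy = ln(0.0843/0.0729)/(2πk) = 0.1453/(2π·11.3) = 0.002046 m·K/W
  R'_perlite = ln(0.168/0.0843)/(2πk) = 0.6896/(2π·0.0478) = 2.296 m·K/W
  R'_nickel alloy = ln(0.181/0.168)/(2πk) = 0.07453/(2π·10.8) = 0.001098 m·K/W
  R'_conv,out = 1/(2πr h) = 1/(2π·0.181·9.51) = 0.09246 m·K/W
ΣR = 0.002046 + 2.296 + 0.001098 + 0.09246 = 2.392 m·K/W
Q' = ΔT/ΣR = (803 K − 295.9 K)/2.392 = 212 W/m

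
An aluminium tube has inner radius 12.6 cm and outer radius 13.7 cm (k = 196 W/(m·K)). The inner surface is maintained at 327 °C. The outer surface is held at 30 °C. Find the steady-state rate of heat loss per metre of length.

Q' = 4.37×10^6 W/m

Q' = 2πk·ΔT/ln(r₂/r₁) = 2π × 196 × 297 / ln(0.137/0.126) = 4.37×10^6 W/m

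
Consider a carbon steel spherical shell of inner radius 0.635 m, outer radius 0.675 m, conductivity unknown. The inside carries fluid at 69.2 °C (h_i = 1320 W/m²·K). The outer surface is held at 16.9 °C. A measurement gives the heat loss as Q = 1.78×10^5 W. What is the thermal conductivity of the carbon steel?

ΣR = ΔT/Q = |69.2 − 16.9|/1.78×10^5 = 2.938×10^-4 K/W
Known resistances:
  R_conv,in = 1/(4πr²h) = 1/(4π·0.635²·1320) = 1.495×10^-4 K/W
R_carbon steel = ΣR − ΣR_known = 2.938×10^-4 − 1.495×10^-4 = 1.443×10^-4 K/W
(1/r₁−1/r₂)/(4πk) = 1.443×10^-4 ⇒ k = 0.09332/(4π·1.443×10^-4) = 51.5 W/m·K

k = 51.5 W/m·K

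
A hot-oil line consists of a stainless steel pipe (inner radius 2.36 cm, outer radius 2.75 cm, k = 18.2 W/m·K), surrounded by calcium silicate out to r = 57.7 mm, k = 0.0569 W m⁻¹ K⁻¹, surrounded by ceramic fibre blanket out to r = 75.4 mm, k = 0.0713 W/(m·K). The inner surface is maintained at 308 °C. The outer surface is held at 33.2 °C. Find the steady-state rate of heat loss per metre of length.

Q' = 103 W/m

Resistance network (inner→outer):
  R'_stainless steel = ln(0.0275/0.0236)/(2πk) = 0.1529/(2π·18.2) = 0.001337 m·K/W
  R'_calcium silicate = ln(0.0577/0.0275)/(2πk) = 0.7411/(2π·0.0569) = 2.073 m·K/W
  R'_ceramic fibre blanket = ln(0.0754/0.0577)/(2πk) = 0.2676/(2π·0.0713) = 0.5972 m·K/W
ΣR = 0.001337 + 2.073 + 0.5972 = 2.672 m·K/W
Q' = ΔT/ΣR = (308 °C − 33.2 °C)/2.672 = 103 W/m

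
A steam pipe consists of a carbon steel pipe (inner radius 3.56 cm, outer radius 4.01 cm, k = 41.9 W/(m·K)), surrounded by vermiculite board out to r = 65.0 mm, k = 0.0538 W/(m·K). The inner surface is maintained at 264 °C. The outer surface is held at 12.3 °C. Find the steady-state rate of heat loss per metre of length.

Series thermal resistances, inner to outer:
  R'_carbon steel = ln(0.0401/0.0356)/(2πk) = 0.1190/(2π·41.9) = 4.521×10^-4 m·K/W
  R'_vermiculite board = ln(0.0650/0.0401)/(2πk) = 0.4830/(2π·0.0538) = 1.429 m·K/W
ΣR = 4.521×10^-4 + 1.429 = 1.429 m·K/W
Q' = ΔT/ΣR = (264 °C − 12.3 °C)/1.429 = 176 W/m

Q' = 176 W/m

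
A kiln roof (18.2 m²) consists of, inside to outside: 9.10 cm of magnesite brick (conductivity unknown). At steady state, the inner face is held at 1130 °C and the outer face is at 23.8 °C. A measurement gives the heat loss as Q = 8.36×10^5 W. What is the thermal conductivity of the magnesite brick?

k = 3.78 W/m·K

ΣR = ΔT/Q = |1130 − 23.8|/8.36×10^5 = 0.001323 K/W
L/(kA) = 0.001323 ⇒ k = 0.0910/(0.001323·18.2) = 3.78 W/m·K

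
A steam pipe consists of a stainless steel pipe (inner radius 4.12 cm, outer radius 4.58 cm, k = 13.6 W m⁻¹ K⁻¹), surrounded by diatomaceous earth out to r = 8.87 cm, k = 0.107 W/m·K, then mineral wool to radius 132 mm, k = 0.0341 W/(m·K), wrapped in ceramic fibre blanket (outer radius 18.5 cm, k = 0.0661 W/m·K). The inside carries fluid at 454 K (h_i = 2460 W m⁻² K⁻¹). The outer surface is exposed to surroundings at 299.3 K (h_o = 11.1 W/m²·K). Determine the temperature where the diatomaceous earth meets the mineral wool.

T = 413 K

Treat each layer as a resistance in series:
  R'_conv,in = 1/(2πr h) = 1/(2π·0.0412·2460) = 0.001570 m·K/W
  R'_stainless steel = ln(0.0458/0.0412)/(2πk) = 0.1058/(2π·13.6) = 0.001239 m·K/W
  R'_diatomaceous earth = ln(0.0887/0.0458)/(2πk) = 0.6610/(2π·0.107) = 0.9832 m·K/W
  R'_mineral wool = ln(0.132/0.0887)/(2πk) = 0.3975/(2π·0.0341) = 1.855 m·K/W
  R'_ceramic fibre blanket = ln(0.185/0.132)/(2πk) = 0.3376/(2π·0.0661) = 0.8128 m·K/W
  R'_conv,out = 1/(2πr h) = 1/(2π·0.185·11.1) = 0.07750 m·K/W
ΣR = 0.001570 + 0.001239 + 0.9832 + 1.855 + 0.8128 + 0.07750 = 3.731 m·K/W
Q' = ΔT/ΣR = (454 K − 299.3 K)/3.731 = 41.46 W/m
From the inner boundary to the diatomaceous earth/mineral wool interface, ΣR_partial = 0.9860 m·K/W.
T_interface = T_in − Q'·ΣR_partial = 454 K − (41.46)(0.9860) = 413 K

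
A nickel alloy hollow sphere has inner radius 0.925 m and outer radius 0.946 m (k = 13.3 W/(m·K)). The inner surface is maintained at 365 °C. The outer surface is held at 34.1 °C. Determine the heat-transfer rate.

Q = 4πk·ΔT/(1/r₁ − 1/r₂) = 4π × 13.3 × 330.9 / (1/0.925 − 1/0.946) = 2.30×10^6 W

Q = 2300 kW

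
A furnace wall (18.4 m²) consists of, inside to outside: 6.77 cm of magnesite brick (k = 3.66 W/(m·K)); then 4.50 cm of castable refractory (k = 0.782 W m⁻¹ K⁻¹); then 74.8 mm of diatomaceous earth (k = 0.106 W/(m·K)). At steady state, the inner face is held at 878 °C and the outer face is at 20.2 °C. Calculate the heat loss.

Resistance network (inner→outer):
  R_magnesite brick = L/(kA) = 0.0677/(3.66·18.4) = 0.001005 K/W
  R_castable refractory = L/(kA) = 0.0450/(0.782·18.4) = 0.003127 K/W
  R_diatomaceous earth = L/(kA) = 0.0748/(0.106·18.4) = 0.03835 K/W
ΣR = 0.001005 + 0.003127 + 0.03835 = 0.04248 K/W
Q = ΔT/ΣR = (878 °C − 20.2 °C)/0.04248 = 20200 W

Q = 20.2 kW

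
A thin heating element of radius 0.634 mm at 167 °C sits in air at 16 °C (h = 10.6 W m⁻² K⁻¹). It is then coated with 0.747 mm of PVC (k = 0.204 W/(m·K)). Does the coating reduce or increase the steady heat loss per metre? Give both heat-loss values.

Critical radius for a cylinder: r_cr = k/h = 0.0192 m = 1.92 cm.
Outer radius after coating: r₂ = 6.34×10^-4 + 7.47×10^-4 = 0.001381 m.
Since r₁ < r_cr and r₂ ≤ r_cr, the coating moves toward the maximum at r_cr — heat loss rises.
Bare: R = 1/(2πr₁h) = 23.68 m·K/W; Q = 151/23.68 = 6.38 W/m.
Coated: R = R_cond + R_conv = 11.48 m·K/W; Q = 151/11.48 = 13.2 W/m.

increases: 6.38 → 13.2 W/m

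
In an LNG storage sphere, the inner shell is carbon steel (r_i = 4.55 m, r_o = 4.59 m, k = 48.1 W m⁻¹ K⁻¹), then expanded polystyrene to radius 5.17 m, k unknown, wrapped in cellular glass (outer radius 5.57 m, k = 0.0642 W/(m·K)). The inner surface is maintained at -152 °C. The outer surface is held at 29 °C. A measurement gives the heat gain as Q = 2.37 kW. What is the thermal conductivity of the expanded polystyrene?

ΣR = ΔT/Q = |-152 − 29|/2370 = 0.07637 K/W
Known resistances:
  R_carbon steel = (1/4.55 − 1/4.59)/(4πk) = 0.001915/(4π·48.1) = 3.169×10^-6 K/W
  R_cellular glass = (1/5.17 − 1/5.57)/(4πk) = 0.01389/(4π·0.0642) = 0.01722 K/W
R_expanded polystyrene = ΣR − ΣR_known = 0.07637 − 0.01722 = 0.05915 K/W
(1/r₁−1/r₂)/(4πk) = 0.05915 ⇒ k = 0.02444/(4π·0.05915) = 0.0329 W/m·K

k = 0.0329 W/m·K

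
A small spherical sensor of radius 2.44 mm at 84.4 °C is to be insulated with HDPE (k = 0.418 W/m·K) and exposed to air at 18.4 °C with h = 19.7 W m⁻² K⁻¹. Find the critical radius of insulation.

r_cr = 4.24 cm

For a sphere, r_cr = 2k_ins/h = 2·0.418/19.7 = 0.0424 m = 4.24 cm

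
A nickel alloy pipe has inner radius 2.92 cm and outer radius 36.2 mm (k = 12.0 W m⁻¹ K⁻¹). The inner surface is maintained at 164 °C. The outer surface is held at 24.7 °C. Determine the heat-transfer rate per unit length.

Q' = 2πk·ΔT/ln(r₂/r₁) = 2π × 12.0 × 139.3 / ln(0.0362/0.0292) = 48900 W/m

Q' = 48.9 kW/m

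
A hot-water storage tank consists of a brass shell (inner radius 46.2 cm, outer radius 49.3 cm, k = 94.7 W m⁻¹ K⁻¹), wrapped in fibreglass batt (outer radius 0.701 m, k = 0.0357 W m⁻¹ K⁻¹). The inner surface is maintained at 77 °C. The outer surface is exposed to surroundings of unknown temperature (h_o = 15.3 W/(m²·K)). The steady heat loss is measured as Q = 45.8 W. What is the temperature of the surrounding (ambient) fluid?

Sum the resistances:
  R_brass = (1/0.462 − 1/0.493)/(4πk) = 0.1361/(4π·94.7) = 1.144×10^-4 K/W
  R_fibreglass batt = (1/0.493 − 1/0.701)/(4πk) = 0.6019/(4π·0.0357) = 1.342 K/W
  R_conv,out = 1/(4πr²h) = 1/(4π·0.701²·15.3) = 0.01058 K/W
ΣR = 1.352 K/W
ΔT = Q·ΣR = 45.8 × 1.352 = 61.92 K
Heat flows outward, so T_out = T_in − ΔT = 77 − 61.92 = 15.1 °C

T_out = 15.1 °C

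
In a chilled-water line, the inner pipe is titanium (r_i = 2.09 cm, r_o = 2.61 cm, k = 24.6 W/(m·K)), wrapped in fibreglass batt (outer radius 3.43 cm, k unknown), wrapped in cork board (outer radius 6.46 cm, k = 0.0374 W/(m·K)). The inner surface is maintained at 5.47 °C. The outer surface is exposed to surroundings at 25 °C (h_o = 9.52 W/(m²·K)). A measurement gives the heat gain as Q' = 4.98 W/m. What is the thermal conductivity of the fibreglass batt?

ΣR = ΔT/Q' = |5.47 − 25|/4.98 = 3.922 m·K/W
Known resistances:
  R'_titanium = ln(0.0261/0.0209)/(2πk) = 0.2222/(2π·24.6) = 0.001437 m·K/W
  R'_cork board = ln(0.0646/0.0343)/(2πk) = 0.6331/(2π·0.0374) = 2.694 m·K/W
  R'_conv,out = 1/(2πr h) = 1/(2π·0.0646·9.52) = 0.2588 m·K/W
R_fibreglass batt = ΣR − ΣR_known = 3.922 − 2.954 = 0.9680 m·K/W
ln(r₂/r₁)/(2πk) = 0.9680 ⇒ k = 0.2732/(2π·0.9680) = 0.0449 W/m·K

k = 0.0449 W/m·K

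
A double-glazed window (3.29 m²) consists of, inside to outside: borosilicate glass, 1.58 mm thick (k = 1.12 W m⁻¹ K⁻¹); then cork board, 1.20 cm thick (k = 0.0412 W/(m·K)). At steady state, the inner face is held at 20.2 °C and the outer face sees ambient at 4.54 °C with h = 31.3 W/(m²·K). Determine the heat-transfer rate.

Resistance network (inner→outer):
  R_borosilicate glass = L/(kA) = 0.00158/(1.12·3.29) = 4.288×10^-4 K/W
  R_cork board = L/(kA) = 0.0120/(0.0412·3.29) = 0.08853 K/W
  R_conv,out = 1/(hA) = 1/(31.3·3.29) = 0.009711 K/W
ΣR = 4.288×10^-4 + 0.08853 + 0.009711 = 0.09867 K/W
Q = ΔT/ΣR = (20.2 °C − 4.54 °C)/0.09867 = 159 W

Q = 159 W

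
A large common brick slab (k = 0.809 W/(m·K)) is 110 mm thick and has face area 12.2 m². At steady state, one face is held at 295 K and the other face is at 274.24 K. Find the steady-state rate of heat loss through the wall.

Q = 1860 W

Q = kA·ΔT/L = 0.809 × 12.2 × |295 K − 274.24 K| / 0.110 = 1860 W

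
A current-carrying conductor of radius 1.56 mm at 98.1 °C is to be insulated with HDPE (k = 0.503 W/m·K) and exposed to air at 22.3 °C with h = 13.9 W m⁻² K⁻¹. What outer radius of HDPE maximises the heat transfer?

r_cr = 3.62 cm

For a cylinder, r_cr = k_ins/h = 0.503/13.9 = 0.0362 m = 3.62 cm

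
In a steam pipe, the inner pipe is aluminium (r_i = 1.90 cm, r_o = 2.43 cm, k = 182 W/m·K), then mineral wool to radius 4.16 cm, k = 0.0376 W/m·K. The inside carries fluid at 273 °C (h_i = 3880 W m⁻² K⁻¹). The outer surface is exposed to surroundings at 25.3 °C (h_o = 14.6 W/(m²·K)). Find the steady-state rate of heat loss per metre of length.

Series thermal resistances, inner to outer:
  R'_conv,in = 1/(2πr h) = 1/(2π·0.0190·3880) = 0.002159 m·K/W
  R'_aluminium = ln(0.0243/0.0190)/(2πk) = 0.2460/(2π·182) = 2.152×10^-4 m·K/W
  R'_mineral wool = ln(0.0416/0.0243)/(2πk) = 0.5376/(2π·0.0376) = 2.276 m·K/W
  R'_conv,out = 1/(2πr h) = 1/(2π·0.0416·14.6) = 0.2620 m·K/W
ΣR = 0.002159 + 2.152×10^-4 + 2.276 + 0.2620 = 2.540 m·K/W
Q' = ΔT/ΣR = (273 °C − 25.3 °C)/2.540 = 97.5 W/m

Q' = 97.5 W/m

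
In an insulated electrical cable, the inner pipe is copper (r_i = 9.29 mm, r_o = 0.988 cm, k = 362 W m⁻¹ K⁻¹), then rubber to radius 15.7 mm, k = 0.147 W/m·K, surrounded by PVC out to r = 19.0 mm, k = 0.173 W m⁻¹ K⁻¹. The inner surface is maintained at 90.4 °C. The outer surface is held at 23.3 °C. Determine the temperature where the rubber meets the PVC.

T = 40.7 °C

Series thermal resistances, inner to outer:
  R'_copper = ln(0.00988/0.00929)/(2πk) = 0.06157/(2π·362) = 2.707×10^-5 m·K/W
  R'_rubber = ln(0.0157/0.00988)/(2πk) = 0.4631/(2π·0.147) = 0.5014 m·K/W
  R'_PVC = ln(0.0190/0.0157)/(2πk) = 0.1908/(2π·0.173) = 0.1755 m·K/W
ΣR = 2.707×10^-5 + 0.5014 + 0.1755 = 0.6769 m·K/W
Q' = ΔT/ΣR = (90.4 °C − 23.3 °C)/0.6769 = 99.13 W/m
From the inner boundary to the rubber/PVC interface, ΣR_partial = 0.5014 m·K/W.
T_interface = T_in − Q'·ΣR_partial = 90.4 °C − (99.13)(0.5014) = 40.7 °C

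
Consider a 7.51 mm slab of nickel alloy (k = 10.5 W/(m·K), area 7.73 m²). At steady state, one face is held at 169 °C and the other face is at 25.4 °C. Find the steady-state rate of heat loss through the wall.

Q = 1550 kW

Q = kA·ΔT/L = 10.5 × 7.73 × |169 °C − 25.4 °C| / 0.00751 = 1.55×10^6 W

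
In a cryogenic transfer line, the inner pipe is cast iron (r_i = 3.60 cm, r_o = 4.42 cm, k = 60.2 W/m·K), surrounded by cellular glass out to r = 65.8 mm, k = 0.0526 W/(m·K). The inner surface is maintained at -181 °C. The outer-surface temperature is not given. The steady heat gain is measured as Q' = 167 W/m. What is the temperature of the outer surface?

T_out = 20.1 °C

Sum the resistances:
  R'_cast iron = ln(0.0442/0.0360)/(2πk) = 0.2052/(2π·60.2) = 5.425×10^-4 m·K/W
  R'_cellular glass = ln(0.0658/0.0442)/(2πk) = 0.3979/(2π·0.0526) = 1.204 m·K/W
ΣR = 1.204 m·K/W
ΔT = Q'·ΣR = 167 × 1.204 = 201.1 K
Heat flows inward, so T_out = T_in + ΔT = -181 + 201.1 = 20.1 °C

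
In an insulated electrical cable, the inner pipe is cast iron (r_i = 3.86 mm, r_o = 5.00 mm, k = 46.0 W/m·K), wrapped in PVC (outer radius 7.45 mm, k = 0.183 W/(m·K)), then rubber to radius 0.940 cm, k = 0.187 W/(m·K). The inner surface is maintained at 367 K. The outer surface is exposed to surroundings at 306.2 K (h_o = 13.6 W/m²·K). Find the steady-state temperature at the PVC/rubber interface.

T = 355.2 K

Treat each layer as a resistance in series:
  R'_cast iron = ln(0.00500/0.00386)/(2πk) = 0.2588/(2π·46.0) = 8.953×10^-4 m·K/W
  R'_PVC = ln(0.00745/0.00500)/(2πk) = 0.3988/(2π·0.183) = 0.3468 m·K/W
  R'_rubber = ln(0.00940/0.00745)/(2πk) = 0.2325/(2π·0.187) = 0.1979 m·K/W
  R'_conv,out = 1/(2πr h) = 1/(2π·0.00940·13.6) = 1.245 m·K/W
ΣR = 8.953×10^-4 + 0.3468 + 0.1979 + 1.245 = 1.791 m·K/W
Q' = ΔT/ΣR = (367 K − 306.2 K)/1.791 = 33.95 W/m
From the inner boundary to the PVC/rubber interface, ΣR_partial = 0.3477 m·K/W.
T_interface = T_in − Q'·ΣR_partial = 367 K − (33.95)(0.3477) = 355.2 K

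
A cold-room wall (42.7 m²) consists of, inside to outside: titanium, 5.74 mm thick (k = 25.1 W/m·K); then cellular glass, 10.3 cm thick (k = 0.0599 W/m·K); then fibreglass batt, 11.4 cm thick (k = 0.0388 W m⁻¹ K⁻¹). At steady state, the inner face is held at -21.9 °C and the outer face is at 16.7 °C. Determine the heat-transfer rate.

Resistance network (inner→outer):
  R_titanium = L/(kA) = 0.00574/(25.1·42.7) = 5.356×10^-6 K/W
  R_cellular glass = L/(kA) = 0.103/(0.0599·42.7) = 0.04027 K/W
  R_fibreglass batt = L/(kA) = 0.114/(0.0388·42.7) = 0.06881 K/W
ΣR = 5.356×10^-6 + 0.04027 + 0.06881 = 0.1091 K/W
Q = ΔT/ΣR = (-21.9 °C − 16.7 °C)/0.1091 = -354 W
(Negative Q ⇒ heat flows inward; heat gain = 354 W.)

Q = 354 W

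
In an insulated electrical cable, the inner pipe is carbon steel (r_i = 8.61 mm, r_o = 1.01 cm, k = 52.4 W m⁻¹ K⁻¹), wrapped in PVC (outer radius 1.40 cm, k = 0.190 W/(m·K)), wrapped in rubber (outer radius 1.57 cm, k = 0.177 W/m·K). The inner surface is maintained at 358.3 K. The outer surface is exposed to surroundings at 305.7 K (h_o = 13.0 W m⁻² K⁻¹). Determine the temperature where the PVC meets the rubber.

T = 345.8 K

Resistance network (inner→outer):
  R'_carbon steel = ln(0.0101/0.00861)/(2πk) = 0.1596/(2π·52.4) = 4.848×10^-4 m·K/W
  R'_PVC = ln(0.0140/0.0101)/(2πk) = 0.3265/(2π·0.190) = 0.2735 m·K/W
  R'_rubber = ln(0.0157/0.0140)/(2πk) = 0.1146/(2π·0.177) = 0.1030 m·K/W
  R'_conv,out = 1/(2πr h) = 1/(2π·0.0157·13.0) = 0.7798 m·K/W
ΣR = 4.848×10^-4 + 0.2735 + 0.1030 + 0.7798 = 1.157 m·K/W
Q' = ΔT/ΣR = (358.3 K − 305.7 K)/1.157 = 45.46 W/m
From the inner boundary to the PVC/rubber interface, ΣR_partial = 0.2740 m·K/W.
T_interface = T_in − Q'·ΣR_partial = 358.3 K − (45.46)(0.2740) = 345.8 K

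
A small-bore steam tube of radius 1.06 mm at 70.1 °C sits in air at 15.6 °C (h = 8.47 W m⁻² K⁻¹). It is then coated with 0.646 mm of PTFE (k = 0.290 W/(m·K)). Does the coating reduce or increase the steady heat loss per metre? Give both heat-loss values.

increases: 3.07 → 4.83 W/m

Critical radius for a cylinder: r_cr = k/h = 0.0342 m = 3.42 cm.
Outer radius after coating: r₂ = 0.00106 + 6.46×10^-4 = 0.001706 m.
Since r₁ < r_cr and r₂ ≤ r_cr, the coating moves toward the maximum at r_cr — heat loss rises.
Bare: R = 1/(2πr₁h) = 17.73 m·K/W; Q = 54.5/17.73 = 3.07 W/m.
Coated: R = R_cond + R_conv = 11.28 m·K/W; Q = 54.5/11.28 = 4.83 W/m.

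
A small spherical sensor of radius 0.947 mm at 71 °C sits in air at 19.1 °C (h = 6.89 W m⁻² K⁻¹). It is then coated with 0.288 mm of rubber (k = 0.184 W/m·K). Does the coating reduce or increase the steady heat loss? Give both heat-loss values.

increases: 0.00403 → 0.00676 W

Critical radius for a sphere: r_cr = 2k/h = 0.0534 m = 5.34 cm.
Outer radius after coating: r₂ = 9.47×10^-4 + 2.88×10^-4 = 0.001235 m.
Since r₁ < r_cr and r₂ ≤ r_cr, the coating moves toward the maximum at r_cr — heat loss rises.
Bare: R = 1/(4πr₁²h) = 12880 K/W; Q = 51.9/12880 = 0.00403 W.
Coated: R = R_cond + R_conv = 7679 K/W; Q = 51.9/7679 = 0.00676 W.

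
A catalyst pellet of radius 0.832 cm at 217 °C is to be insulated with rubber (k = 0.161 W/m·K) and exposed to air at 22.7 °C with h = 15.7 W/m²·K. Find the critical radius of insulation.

For a sphere, r_cr = 2k_ins/h = 2·0.161/15.7 = 0.0205 m = 2.05 cm

r_cr = 2.05 cm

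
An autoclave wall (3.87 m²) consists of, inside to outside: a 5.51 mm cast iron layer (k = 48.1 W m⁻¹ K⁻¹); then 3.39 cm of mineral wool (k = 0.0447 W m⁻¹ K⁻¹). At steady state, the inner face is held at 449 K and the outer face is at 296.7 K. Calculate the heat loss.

Q = 777 W

Treat each layer as a resistance in series:
  R_cast iron = L/(kA) = 0.00551/(48.1·3.87) = 2.960×10^-5 K/W
  R_mineral wool = L/(kA) = 0.0339/(0.0447·3.87) = 0.1960 K/W
ΣR = 2.960×10^-5 + 0.1960 = 0.1960 K/W
Q = ΔT/ΣR = (449 K − 296.7 K)/0.1960 = 777 W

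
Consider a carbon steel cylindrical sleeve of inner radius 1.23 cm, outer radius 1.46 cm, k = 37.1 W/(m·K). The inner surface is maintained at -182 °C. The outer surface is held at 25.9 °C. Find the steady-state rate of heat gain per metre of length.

Q' = 283 kW/m

Q' = 2πk·ΔT/ln(r₂/r₁) = 2π × 37.1 × 207.9 / ln(0.0146/0.0123) = 2.83×10^5 W/m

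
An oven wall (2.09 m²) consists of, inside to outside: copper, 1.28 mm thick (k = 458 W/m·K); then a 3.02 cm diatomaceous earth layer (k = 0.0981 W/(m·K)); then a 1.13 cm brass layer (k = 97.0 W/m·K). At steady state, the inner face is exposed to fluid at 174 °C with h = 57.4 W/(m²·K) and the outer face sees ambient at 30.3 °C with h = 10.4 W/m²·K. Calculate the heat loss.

Q = 712 W

Resistance network (inner→outer):
  R_conv,in = 1/(hA) = 1/(57.4·2.09) = 0.008336 K/W
  R_copper = L/(kA) = 0.00128/(458·2.09) = 1.337×10^-6 K/W
  R_diatomaceous earth = L/(kA) = 0.0302/(0.0981·2.09) = 0.1473 K/W
  R_brass = L/(kA) = 0.0113/(97.0·2.09) = 5.574×10^-5 K/W
  R_conv,out = 1/(hA) = 1/(10.4·2.09) = 0.04601 K/W
ΣR = 0.008336 + 1.337×10^-6 + 0.1473 + 5.574×10^-5 + 0.04601 = 0.2017 K/W
Q = ΔT/ΣR = (174 °C − 30.3 °C)/0.2017 = 712 W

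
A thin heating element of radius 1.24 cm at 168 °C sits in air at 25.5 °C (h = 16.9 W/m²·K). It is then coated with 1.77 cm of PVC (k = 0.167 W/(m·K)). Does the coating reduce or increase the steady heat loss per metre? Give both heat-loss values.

reduces: 188 → 123 W/m

Critical radius for a cylinder: r_cr = k/h = 0.00988 m = 0.988 cm.
Outer radius after coating: r₂ = 0.0124 + 0.0177 = 0.0301 m.
Since r₁ ≥ r_cr, any added insulation reduces the heat loss.
Bare: R = 1/(2πr₁h) = 0.7595 m·K/W; Q = 142.5/0.7595 = 188 W/m.
Coated: R = R_cond + R_conv = 1.158 m·K/W; Q = 142.5/1.158 = 123 W/m.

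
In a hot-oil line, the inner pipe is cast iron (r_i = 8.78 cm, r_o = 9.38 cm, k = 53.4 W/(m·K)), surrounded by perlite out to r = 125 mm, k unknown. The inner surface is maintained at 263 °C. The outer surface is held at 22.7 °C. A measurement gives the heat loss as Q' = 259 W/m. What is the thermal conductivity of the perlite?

ΣR = ΔT/Q' = |263 − 22.7|/259 = 0.9278 m·K/W
Known resistances:
  R'_cast iron = ln(0.0938/0.0878)/(2πk) = 0.06610/(2π·53.4) = 1.970×10^-4 m·K/W
R_perlite = ΣR − ΣR_known = 0.9278 − 1.970×10^-4 = 0.9276 m·K/W
ln(r₂/r₁)/(2πk) = 0.9276 ⇒ k = 0.2871/(2π·0.9276) = 0.0493 W/m·K

k = 0.0493 W/m·K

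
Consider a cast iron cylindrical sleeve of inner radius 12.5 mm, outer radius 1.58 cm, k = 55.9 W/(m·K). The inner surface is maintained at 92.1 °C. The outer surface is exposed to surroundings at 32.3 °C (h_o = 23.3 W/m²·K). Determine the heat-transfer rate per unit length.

Series thermal resistances, inner to outer:
  R'_cast iron = ln(0.0158/0.0125)/(2πk) = 0.2343/(2π·55.9) = 6.670×10^-4 m·K/W
  R'_conv,out = 1/(2πr h) = 1/(2π·0.0158·23.3) = 0.4323 m·K/W
ΣR = 6.670×10^-4 + 0.4323 = 0.4330 m·K/W
Q' = ΔT/ΣR = (92.1 °C − 32.3 °C)/0.4330 = 138 W/m

Q' = 138 W/m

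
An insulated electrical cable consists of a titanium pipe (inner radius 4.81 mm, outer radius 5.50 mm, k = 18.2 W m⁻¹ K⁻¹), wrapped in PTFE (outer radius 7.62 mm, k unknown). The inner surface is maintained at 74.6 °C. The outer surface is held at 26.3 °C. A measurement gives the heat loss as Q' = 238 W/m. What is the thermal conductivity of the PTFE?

k = 0.257 W/m·K

ΣR = ΔT/Q' = |74.6 − 26.3|/238 = 0.2029 m·K/W
Known resistances:
  R'_titanium = ln(0.00550/0.00481)/(2πk) = 0.1341/(2π·18.2) = 0.001172 m·K/W
R_PTFE = ΣR − ΣR_known = 0.2029 − 0.001172 = 0.2017 m·K/W
ln(r₂/r₁)/(2πk) = 0.2017 ⇒ k = 0.3260/(2π·0.2017) = 0.257 W/m·K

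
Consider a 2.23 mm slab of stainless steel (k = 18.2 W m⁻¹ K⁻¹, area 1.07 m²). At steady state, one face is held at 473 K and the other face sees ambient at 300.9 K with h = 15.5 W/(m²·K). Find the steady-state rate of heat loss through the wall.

Q = 2850 W

Series thermal resistances, inner to outer:
  R_stainless steel = L/(kA) = 0.00223/(18.2·1.07) = 1.145×10^-4 K/W
  R_conv,out = 1/(hA) = 1/(15.5·1.07) = 0.06030 K/W
ΣR = 1.145×10^-4 + 0.06030 = 0.06041 K/W
Q = ΔT/ΣR = (473 K − 300.9 K)/0.06041 = 2850 W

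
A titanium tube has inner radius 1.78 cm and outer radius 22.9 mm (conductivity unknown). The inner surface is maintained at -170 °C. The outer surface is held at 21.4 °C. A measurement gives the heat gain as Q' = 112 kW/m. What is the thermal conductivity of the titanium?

ΣR = ΔT/Q' = |-170 − 21.4|/1.12×10^5 = 0.001709 m·K/W
ln(r₂/r₁)/(2πk) = 0.001709 ⇒ k = 0.2519/(2π·0.001709) = 23.5 W/m·K

k = 23.5 W/m·K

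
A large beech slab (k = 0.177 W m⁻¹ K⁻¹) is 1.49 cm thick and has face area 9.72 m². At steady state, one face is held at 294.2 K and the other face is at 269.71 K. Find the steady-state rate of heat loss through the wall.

Q = kA·ΔT/L = 0.177 × 9.72 × |294.2 K − 269.71 K| / 0.0149 = 2830 W

Q = 2830 W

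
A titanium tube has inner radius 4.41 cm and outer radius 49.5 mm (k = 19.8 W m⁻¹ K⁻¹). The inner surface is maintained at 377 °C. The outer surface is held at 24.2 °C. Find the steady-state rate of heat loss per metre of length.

Q' = 2πk·ΔT/ln(r₂/r₁) = 2π × 19.8 × 352.8 / ln(0.0495/0.0441) = 3.80×10^5 W/m

Q' = 3.80×10^5 W/m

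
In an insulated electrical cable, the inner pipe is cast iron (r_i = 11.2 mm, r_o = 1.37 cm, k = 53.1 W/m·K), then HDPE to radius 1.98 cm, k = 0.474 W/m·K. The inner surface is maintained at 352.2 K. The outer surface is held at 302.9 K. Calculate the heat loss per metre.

Q' = 397 W/m

Treat each layer as a resistance in series:
  R'_cast iron = ln(0.0137/0.0112)/(2πk) = 0.2015/(2π·53.1) = 6.039×10^-4 m·K/W
  R'_HDPE = ln(0.0198/0.0137)/(2πk) = 0.3683/(2π·0.474) = 0.1237 m·K/W
ΣR = 6.039×10^-4 + 0.1237 = 0.1243 m·K/W
Q' = ΔT/ΣR = (352.2 K − 302.9 K)/0.1243 = 397 W/m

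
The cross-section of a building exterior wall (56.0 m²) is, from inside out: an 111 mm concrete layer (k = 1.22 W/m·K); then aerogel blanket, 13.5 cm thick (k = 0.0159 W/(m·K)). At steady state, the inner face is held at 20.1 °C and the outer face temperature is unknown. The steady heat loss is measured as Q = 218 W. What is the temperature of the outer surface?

Sum the resistances:
  R_concrete = L/(kA) = 0.111/(1.22·56.0) = 0.001625 K/W
  R_aerogel blanket = L/(kA) = 0.135/(0.0159·56.0) = 0.1516 K/W
ΣR = 0.1532 K/W
ΔT = Q·ΣR = 218 × 0.1532 = 33.40 K
Heat flows outward, so T_out = T_in − ΔT = 20.1 − 33.40 = -13.3 °C

T_out = -13.3 °C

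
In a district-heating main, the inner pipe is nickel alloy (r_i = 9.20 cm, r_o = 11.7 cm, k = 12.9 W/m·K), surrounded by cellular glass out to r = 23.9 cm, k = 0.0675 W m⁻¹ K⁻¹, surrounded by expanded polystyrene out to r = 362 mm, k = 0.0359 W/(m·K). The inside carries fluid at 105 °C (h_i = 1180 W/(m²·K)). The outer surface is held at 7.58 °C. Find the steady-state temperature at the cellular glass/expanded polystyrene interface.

T = 58.4 °C

Series thermal resistances, inner to outer:
  R'_conv,in = 1/(2πr h) = 1/(2π·0.0920·1180) = 0.001466 m·K/W
  R'_nickel alloy = ln(0.117/0.0920)/(2πk) = 0.2404/(2π·12.9) = 0.002966 m·K/W
  R'_cellular glass = ln(0.239/0.117)/(2πk) = 0.7143/(2π·0.0675) = 1.684 m·K/W
  R'_expanded polystyrene = ln(0.362/0.239)/(2πk) = 0.4152/(2π·0.0359) = 1.841 m·K/W
ΣR = 0.001466 + 0.002966 + 1.684 + 1.841 = 3.529 m·K/W
Q' = ΔT/ΣR = (105 °C − 7.58 °C)/3.529 = 27.61 W/m
From the inner boundary to the cellular glass/expanded polystyrene interface, ΣR_partial = 1.688 m·K/W.
T_interface = T_in − Q'·ΣR_partial = 105 °C − (27.61)(1.688) = 58.4 °C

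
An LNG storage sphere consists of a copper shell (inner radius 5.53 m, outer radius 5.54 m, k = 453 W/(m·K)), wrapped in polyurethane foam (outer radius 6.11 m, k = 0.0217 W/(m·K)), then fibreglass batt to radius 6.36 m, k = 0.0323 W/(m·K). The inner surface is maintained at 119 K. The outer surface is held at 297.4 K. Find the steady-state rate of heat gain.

Series thermal resistances, inner to outer:
  R_copper = (1/5.53 − 1/5.54)/(4πk) = 3.264×10^-4/(4π·453) = 5.734×10^-8 K/W
  R_polyurethane foam = (1/5.54 − 1/6.11)/(4πk) = 0.01684/(4π·0.0217) = 0.06175 K/W
  R_fibreglass batt = (1/6.11 − 1/6.36)/(4πk) = 0.006433/(4π·0.0323) = 0.01585 K/W
ΣR = 5.734×10^-8 + 0.06175 + 0.01585 = 0.07760 K/W
Q = ΔT/ΣR = (119 K − 297.4 K)/0.07760 = -2300 W
(Negative Q ⇒ heat flows inward; heat gain = 2300 W.)

Q = 2300 W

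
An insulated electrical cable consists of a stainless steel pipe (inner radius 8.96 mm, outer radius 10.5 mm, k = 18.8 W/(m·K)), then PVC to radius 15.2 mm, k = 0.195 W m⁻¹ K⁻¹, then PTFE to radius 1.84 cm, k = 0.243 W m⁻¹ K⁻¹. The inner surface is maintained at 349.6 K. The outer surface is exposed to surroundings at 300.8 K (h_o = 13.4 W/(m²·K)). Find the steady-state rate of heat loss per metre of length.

Resistance network (inner→outer):
  R'_stainless steel = ln(0.0105/0.00896)/(2πk) = 0.1586/(2π·18.8) = 0.001343 m·K/W
  R'_PVC = ln(0.0152/0.0105)/(2πk) = 0.3699/(2π·0.195) = 0.3019 m·K/W
  R'_PTFE = ln(0.0184/0.0152)/(2πk) = 0.1911/(2π·0.243) = 0.1251 m·K/W
  R'_conv,out = 1/(2πr h) = 1/(2π·0.0184·13.4) = 0.6455 m·K/W
ΣR = 0.001343 + 0.3019 + 0.1251 + 0.6455 = 1.074 m·K/W
Q' = ΔT/ΣR = (349.6 K − 300.8 K)/1.074 = 45.4 W/m

Q' = 45.4 W/m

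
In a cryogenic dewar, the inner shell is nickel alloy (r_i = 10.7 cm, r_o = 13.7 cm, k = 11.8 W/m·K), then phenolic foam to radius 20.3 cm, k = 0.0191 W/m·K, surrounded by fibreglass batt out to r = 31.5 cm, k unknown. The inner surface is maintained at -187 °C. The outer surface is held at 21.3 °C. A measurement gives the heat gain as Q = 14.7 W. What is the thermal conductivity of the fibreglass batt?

k = 0.0327 W/m·K

ΣR = ΔT/Q = |-187 − 21.3|/14.7 = 14.17 K/W
Known resistances:
  R_nickel alloy = (1/0.107 − 1/0.137)/(4πk) = 2.047/(4π·11.8) = 0.01380 K/W
  R_phenolic foam = (1/0.137 − 1/0.203)/(4πk) = 2.373/(4π·0.0191) = 9.887 K/W
R_fibreglass batt = ΣR − ΣR_known = 14.17 − 9.901 = 4.269 K/W
(1/r₁−1/r₂)/(4πk) = 4.269 ⇒ k = 1.752/(4π·4.269) = 0.0327 W/m·K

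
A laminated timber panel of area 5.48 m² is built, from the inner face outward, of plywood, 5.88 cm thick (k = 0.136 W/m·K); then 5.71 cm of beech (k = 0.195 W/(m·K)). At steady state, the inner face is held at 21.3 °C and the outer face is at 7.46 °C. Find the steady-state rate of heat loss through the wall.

Q = 105 W

Series thermal resistances, inner to outer:
  R_plywood = L/(kA) = 0.0588/(0.136·5.48) = 0.07890 K/W
  R_beech = L/(kA) = 0.0571/(0.195·5.48) = 0.05343 K/W
ΣR = 0.07890 + 0.05343 = 0.1323 K/W
Q = ΔT/ΣR = (21.3 °C − 7.46 °C)/0.1323 = 105 W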